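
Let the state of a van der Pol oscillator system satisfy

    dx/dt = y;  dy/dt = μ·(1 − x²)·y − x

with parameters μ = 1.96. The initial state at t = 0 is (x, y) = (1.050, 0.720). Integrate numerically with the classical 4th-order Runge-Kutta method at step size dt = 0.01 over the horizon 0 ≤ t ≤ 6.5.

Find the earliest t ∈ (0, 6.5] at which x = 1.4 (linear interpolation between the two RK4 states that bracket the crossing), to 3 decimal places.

t=0.000: state=(1.050, 0.720)
step 1 (dt=0.01): k1=(0.720, -1.195), k2=(0.714, -1.208), k3=(0.714, -1.208), k4=(0.708, -1.220); state += dt/6·(k1+2k2+2k3+k4)
t=0.010: state=(1.057, 0.708)
t=0.020: state=(1.064, 0.696)
t=0.030: state=(1.071, 0.683)
continuing one RK4 step at a time; state shown every 25 steps (Δt=0.25):
t=0.250: state=(1.188, 0.370)
t=0.500: state=(1.235, 0.022)
t=0.750: state=(1.205, -0.256)
t=1.000: state=(1.112, -0.484)
t=1.250: state=(0.962, -0.722)
t=1.500: state=(0.743, -1.052)
t=1.750: state=(0.417, -1.619)
t=2.000: state=(-0.105, -2.637)
t=2.250: state=(-0.908, -3.602)
t=2.500: state=(-1.683, -2.163)
t=2.750: state=(-1.970, -0.378)
t=3.000: state=(-1.980, 0.174)
t=3.250: state=(-1.916, 0.311)
t=3.500: state=(-1.831, 0.362)
t=3.750: state=(-1.736, 0.400)
t=4.000: state=(-1.631, 0.443)
t=4.250: state=(-1.513, 0.498)
t=4.500: state=(-1.380, 0.574)
t=4.750: state=(-1.223, 0.686)
t=5.000: state=(-1.031, 0.866)
t=5.250: state=(-0.780, 1.180)
t=5.500: state=(-0.418, 1.780)
t=5.750: state=(0.154, 2.890)
t=6.000: state=(1.019, 3.754)
t=6.100: state=(1.377, 3.321)
next step: t=6.110: state=(1.410, 3.246) — x has crossed 1.4
linear interpolation between t=6.100 (1.37741) and t=6.110 (1.41025) → t≈6.107

t = 6.107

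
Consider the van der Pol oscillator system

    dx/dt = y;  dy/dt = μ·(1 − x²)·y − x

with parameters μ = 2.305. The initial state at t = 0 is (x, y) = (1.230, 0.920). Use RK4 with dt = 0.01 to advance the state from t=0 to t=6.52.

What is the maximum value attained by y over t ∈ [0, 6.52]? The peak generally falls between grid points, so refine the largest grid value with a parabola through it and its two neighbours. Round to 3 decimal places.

t=0.000: state=(1.230, 0.920)
step 1 (dt=0.01): k1=(0.920, -2.318), k2=(0.908, -2.332), k3=(0.908, -2.332), k4=(0.897, -2.346); state += dt/6·(k1+2k2+2k3+k4)
t=0.010: state=(1.239, 0.897)
t=0.020: state=(1.248, 0.873)
t=0.030: state=(1.257, 0.849)
continuing one RK4 step at a time; state shown every 25 steps (Δt=0.25):
t=0.250: state=(1.385, 0.335)
t=0.500: state=(1.413, -0.078)
t=0.750: state=(1.361, -0.316)
t=1.000: state=(1.261, -0.478)
t=1.250: state=(1.122, -0.642)
t=1.500: state=(0.935, -0.874)
t=1.750: state=(0.670, -1.291)
t=2.000: state=(0.253, -2.153)
t=2.250: state=(-0.471, -3.709)
t=2.500: state=(-1.458, -3.441)
t=2.750: state=(-1.959, -0.760)
t=3.000: state=(-2.012, 0.102)
t=3.250: state=(-1.962, 0.259)
t=3.500: state=(-1.892, 0.300)
t=3.750: state=(-1.813, 0.325)
t=4.000: state=(-1.729, 0.352)
t=4.250: state=(-1.637, 0.384)
t=4.500: state=(-1.536, 0.427)
t=4.750: state=(-1.422, 0.486)
t=5.000: state=(-1.291, 0.570)
t=5.250: state=(-1.133, 0.703)
t=5.500: state=(-0.932, 0.930)
t=5.750: state=(-0.651, 1.367)
t=6.000: state=(-0.208, 2.296)
t=6.250: state=(0.561, 3.890)
t=6.500: state=(1.546, 3.191)
t=6.520: state=(1.607, 2.949)
largest grid value and its neighbours: y(6.340)=4.19098, y(6.350)=4.19110, y(6.360)=4.18294
parabola through these three points peaks at t≈6.345 with y≈4.19207

max y = 4.192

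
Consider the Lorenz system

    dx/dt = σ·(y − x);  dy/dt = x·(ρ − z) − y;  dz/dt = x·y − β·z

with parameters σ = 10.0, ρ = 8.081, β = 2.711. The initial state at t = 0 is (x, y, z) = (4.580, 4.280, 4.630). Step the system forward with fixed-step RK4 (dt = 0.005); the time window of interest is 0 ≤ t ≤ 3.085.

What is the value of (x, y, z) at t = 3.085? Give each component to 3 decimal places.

t=0.000: state=(4.580, 4.280, 4.630)
step 1 (dt=0.005): k1=(-3.000, 11.526, 7.050), k2=(-2.637, 11.390, 7.102), k3=(-2.649, 11.393, 7.104), k4=(-2.298, 11.261, 7.158); state += dt/6·(k1+2k2+2k3+k4)
t=0.005: state=(4.567, 4.337, 4.666)
t=0.010: state=(4.557, 4.393, 4.702)
t=0.015: state=(4.550, 4.447, 4.738)
continuing one RK4 step at a time; state shown every 20 steps (Δt=0.1):
t=0.100: state=(4.754, 5.208, 5.470)
t=0.200: state=(5.244, 5.689, 6.588)
t=0.300: state=(5.526, 5.608, 7.728)
t=0.400: state=(5.386, 5.039, 8.460)
t=0.500: state=(4.901, 4.324, 8.557)
t=0.600: state=(4.322, 3.780, 8.145)
t=0.700: state=(3.868, 3.517, 7.501)
t=0.800: state=(3.630, 3.505, 6.860)
t=0.900: state=(3.608, 3.682, 6.362)
t=1.000: state=(3.763, 3.990, 6.086)
t=1.100: state=(4.042, 4.361, 6.070)
t=1.200: state=(4.376, 4.710, 6.309)
t=1.300: state=(4.679, 4.936, 6.738)
t=1.400: state=(4.863, 4.965, 7.222)
t=1.500: state=(4.874, 4.795, 7.599)
t=1.600: state=(4.723, 4.514, 7.753)
t=1.700: state=(4.487, 4.239, 7.673)
t=1.800: state=(4.255, 4.052, 7.430)
t=1.900: state=(4.096, 3.985, 7.127)
t=2.000: state=(4.037, 4.029, 6.856)
t=2.100: state=(4.076, 4.156, 6.679)
t=2.200: state=(4.188, 4.326, 6.628)
t=2.300: state=(4.338, 4.492, 6.704)
t=2.400: state=(4.482, 4.609, 6.875)
t=2.500: state=(4.580, 4.645, 7.085)
t=2.600: state=(4.607, 4.596, 7.267)
t=2.700: state=(4.562, 4.488, 7.367)
t=2.800: state=(4.470, 4.365, 7.368)
t=2.900: state=(4.364, 4.264, 7.284)
t=3.000: state=(4.279, 4.212, 7.155)
t=3.085: state=(4.238, 4.210, 7.042)

(x, y, z) = (4.238, 4.210, 7.042)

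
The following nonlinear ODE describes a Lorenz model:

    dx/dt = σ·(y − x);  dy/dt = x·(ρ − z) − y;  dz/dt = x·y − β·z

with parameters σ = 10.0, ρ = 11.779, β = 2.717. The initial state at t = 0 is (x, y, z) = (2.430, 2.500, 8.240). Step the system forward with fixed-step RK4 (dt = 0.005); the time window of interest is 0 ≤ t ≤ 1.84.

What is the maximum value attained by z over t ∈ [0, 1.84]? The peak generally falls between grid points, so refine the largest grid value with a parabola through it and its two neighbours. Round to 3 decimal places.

max z = 14.017

t=0.000: state=(2.430, 2.500, 8.240)
step 1 (dt=0.005): k1=(0.700, 6.100, -16.313), k2=(0.835, 6.190, -16.161), k3=(0.834, 6.190, -16.160), k4=(0.968, 6.280, -16.008); state += dt/6·(k1+2k2+2k3+k4)
t=0.005: state=(2.434, 2.531, 8.159)
t=0.010: state=(2.440, 2.563, 8.080)
t=0.015: state=(2.446, 2.596, 8.002)
continuing one RK4 step at a time; state shown every 20 steps (Δt=0.1):
t=0.100: state=(2.748, 3.300, 6.927)
t=0.200: state=(3.526, 4.531, 6.352)
t=0.300: state=(4.749, 6.171, 6.795)
t=0.400: state=(6.259, 7.755, 8.607)
t=0.500: state=(7.441, 8.137, 11.493)
t=0.600: state=(7.413, 6.653, 13.710)
t=0.700: state=(6.162, 4.621, 13.787)
t=0.800: state=(4.708, 3.469, 12.368)
t=0.900: state=(3.805, 3.247, 10.631)
t=1.000: state=(3.559, 3.599, 9.179)
t=1.100: state=(3.841, 4.345, 8.269)
t=1.200: state=(4.531, 5.387, 8.086)
t=1.300: state=(5.487, 6.492, 8.796)
t=1.400: state=(6.404, 7.146, 10.325)
t=1.500: state=(6.809, 6.823, 11.999)
t=1.600: state=(6.428, 5.709, 12.813)
t=1.700: state=(5.555, 4.629, 12.451)
t=1.800: state=(4.743, 4.097, 11.415)
t=1.840: state=(4.518, 4.045, 10.952)
largest grid value and its neighbours: z(0.645)=14.01202, z(0.650)=14.01655, z(0.655)=14.01563
parabola through these three points peaks at t≈0.652 with z≈14.01685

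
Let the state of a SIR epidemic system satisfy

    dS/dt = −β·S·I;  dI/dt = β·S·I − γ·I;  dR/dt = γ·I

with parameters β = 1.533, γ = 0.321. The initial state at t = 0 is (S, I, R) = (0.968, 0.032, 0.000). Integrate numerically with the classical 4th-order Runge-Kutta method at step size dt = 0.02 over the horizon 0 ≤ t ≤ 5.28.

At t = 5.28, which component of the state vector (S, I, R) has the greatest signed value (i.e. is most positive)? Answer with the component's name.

t=0.000: state=(0.968, 0.032, 0.000)
step 1 (dt=0.02): k1=(-0.047, 0.037, 0.010), k2=(-0.048, 0.038, 0.010), k3=(-0.048, 0.038, 0.010), k4=(-0.049, 0.038, 0.011); state += dt/6·(k1+2k2+2k3+k4)
t=0.020: state=(0.967, 0.033, 0.000)
t=0.040: state=(0.966, 0.034, 0.000)
t=0.060: state=(0.965, 0.034, 0.001)
continuing one RK4 step at a time; state shown every 10 steps (Δt=0.2):
t=0.200: state=(0.957, 0.040, 0.002)
t=0.400: state=(0.944, 0.051, 0.005)
t=0.600: state=(0.928, 0.063, 0.009)
t=0.800: state=(0.908, 0.079, 0.013)
t=1.000: state=(0.884, 0.097, 0.019)
t=1.200: state=(0.855, 0.119, 0.026)
t=1.400: state=(0.822, 0.144, 0.034)
t=1.600: state=(0.783, 0.173, 0.045)
t=1.800: state=(0.739, 0.205, 0.057)
t=2.000: state=(0.690, 0.239, 0.071)
t=2.200: state=(0.638, 0.275, 0.087)
t=2.400: state=(0.583, 0.311, 0.106)
t=2.600: state=(0.527, 0.346, 0.127)
t=2.800: state=(0.472, 0.378, 0.150)
t=3.000: state=(0.418, 0.406, 0.176)
t=3.200: state=(0.368, 0.429, 0.202)
t=3.400: state=(0.322, 0.448, 0.231)
t=3.600: state=(0.280, 0.460, 0.260)
t=3.800: state=(0.243, 0.468, 0.290)
t=4.000: state=(0.210, 0.470, 0.320)
t=4.200: state=(0.182, 0.468, 0.350)
t=4.400: state=(0.158, 0.462, 0.380)
t=4.600: state=(0.137, 0.454, 0.409)
t=4.800: state=(0.120, 0.442, 0.438)
t=5.000: state=(0.105, 0.429, 0.466)
t=5.200: state=(0.092, 0.415, 0.493)
t=5.280: state=(0.087, 0.409, 0.504)
compare at T: S=0.087, I=0.409, R=0.504

largest component: R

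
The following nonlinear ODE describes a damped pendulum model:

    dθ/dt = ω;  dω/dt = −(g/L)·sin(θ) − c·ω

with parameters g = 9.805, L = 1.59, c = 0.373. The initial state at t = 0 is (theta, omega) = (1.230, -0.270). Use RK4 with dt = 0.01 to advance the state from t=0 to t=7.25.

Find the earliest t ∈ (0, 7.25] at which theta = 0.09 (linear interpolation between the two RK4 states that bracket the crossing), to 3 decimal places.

t = 0.654

t=0.000: state=(1.230, -0.270)
step 1 (dt=0.01): k1=(-0.270, -5.711), k2=(-0.299, -5.698), k3=(-0.298, -5.698), k4=(-0.327, -5.684); state += dt/6·(k1+2k2+2k3+k4)
t=0.010: state=(1.227, -0.327)
t=0.020: state=(1.223, -0.384)
t=0.030: state=(1.219, -0.440)
continuing one RK4 step at a time; state shown every 25 steps (Δt=0.25):
t=0.250: state=(0.993, -1.578)
t=0.500: state=(0.478, -2.430)
t=0.650: state=(0.100, -2.552)
next step: t=0.660: state=(0.075, -2.548) — theta has crossed 0.09
linear interpolation between t=0.650 (0.10042) and t=0.660 (0.07492) → t≈0.654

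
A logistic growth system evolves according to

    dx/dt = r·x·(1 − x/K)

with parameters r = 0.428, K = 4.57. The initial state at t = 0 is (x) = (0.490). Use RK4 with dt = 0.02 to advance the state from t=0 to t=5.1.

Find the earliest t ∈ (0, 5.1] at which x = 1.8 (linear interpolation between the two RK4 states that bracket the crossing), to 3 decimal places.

t = 3.945

t=0.000: state=(0.490)
step 1 (dt=0.02): k1=(0.187), k2=(0.188), k3=(0.188), k4=(0.188); state += dt/6·(k1+2k2+2k3+k4)
t=0.020: state=(0.494)
t=0.040: state=(0.498)
t=0.060: state=(0.501)
continuing one RK4 step at a time; state shown every 10 steps (Δt=0.2):
t=0.200: state=(0.529)
t=0.400: state=(0.570)
t=0.600: state=(0.614)
t=0.800: state=(0.661)
t=1.000: state=(0.711)
t=1.200: state=(0.764)
t=1.400: state=(0.820)
t=1.600: state=(0.879)
t=1.800: state=(0.942)
t=2.000: state=(1.007)
t=2.200: state=(1.076)
t=2.400: state=(1.148)
t=2.600: state=(1.223)
t=2.800: state=(1.301)
t=3.000: state=(1.382)
t=3.200: state=(1.466)
t=3.400: state=(1.553)
t=3.600: state=(1.642)
t=3.800: state=(1.733)
t=3.940: state=(1.798)
next step: t=3.960: state=(1.807) — x has crossed 1.8
linear interpolation between t=3.940 (1.79775) and t=3.960 (1.80709) → t≈3.945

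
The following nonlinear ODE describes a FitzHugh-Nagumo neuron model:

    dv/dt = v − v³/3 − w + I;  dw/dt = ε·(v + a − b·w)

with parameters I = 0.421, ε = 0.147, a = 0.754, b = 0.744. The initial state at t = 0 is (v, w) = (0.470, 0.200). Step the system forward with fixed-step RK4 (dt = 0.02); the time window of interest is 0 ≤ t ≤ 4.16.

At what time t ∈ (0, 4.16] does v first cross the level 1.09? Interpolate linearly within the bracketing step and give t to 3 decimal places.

t=0.000: state=(0.470, 0.200)
step 1 (dt=0.02): k1=(0.656, 0.158), k2=(0.660, 0.159), k3=(0.660, 0.159), k4=(0.663, 0.160); state += dt/6·(k1+2k2+2k3+k4)
t=0.020: state=(0.483, 0.203)
t=0.040: state=(0.497, 0.206)
t=0.060: state=(0.510, 0.210)
continuing one RK4 step at a time; state shown every 10 steps (Δt=0.2):
t=0.200: state=(0.608, 0.233)
t=0.400: state=(0.757, 0.270)
t=0.600: state=(0.911, 0.310)
t=0.800: state=(1.062, 0.354)
t=0.820: state=(1.076, 0.359)
next step: t=0.840: state=(1.091, 0.363) — v has crossed 1.09
linear interpolation between t=0.820 (1.07614) and t=0.840 (1.09053) → t≈0.839

t = 0.839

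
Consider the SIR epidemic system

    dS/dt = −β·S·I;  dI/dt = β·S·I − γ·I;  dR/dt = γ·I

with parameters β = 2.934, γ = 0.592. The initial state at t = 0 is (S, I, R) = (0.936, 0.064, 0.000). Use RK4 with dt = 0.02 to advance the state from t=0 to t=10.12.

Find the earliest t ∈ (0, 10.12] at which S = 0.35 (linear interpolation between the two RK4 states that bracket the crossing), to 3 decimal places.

t = 1.376

t=0.000: state=(0.936, 0.064, 0.000)
step 1 (dt=0.02): k1=(-0.176, 0.138, 0.038), k2=(-0.179, 0.141, 0.039), k3=(-0.179, 0.141, 0.039), k4=(-0.183, 0.143, 0.040); state += dt/6·(k1+2k2+2k3+k4)
t=0.020: state=(0.932, 0.067, 0.001)
t=0.040: state=(0.929, 0.070, 0.002)
t=0.060: state=(0.925, 0.073, 0.002)
continuing one RK4 step at a time; state shown every 25 steps (Δt=0.5):
t=0.500: state=(0.795, 0.172, 0.033)
t=1.000: state=(0.546, 0.345, 0.109)
t=1.360: state=(0.357, 0.448, 0.194)
next step: t=1.380: state=(0.348, 0.452, 0.200) — S has crossed 0.35
linear interpolation between t=1.360 (0.35743) and t=1.380 (0.34811) → t≈1.376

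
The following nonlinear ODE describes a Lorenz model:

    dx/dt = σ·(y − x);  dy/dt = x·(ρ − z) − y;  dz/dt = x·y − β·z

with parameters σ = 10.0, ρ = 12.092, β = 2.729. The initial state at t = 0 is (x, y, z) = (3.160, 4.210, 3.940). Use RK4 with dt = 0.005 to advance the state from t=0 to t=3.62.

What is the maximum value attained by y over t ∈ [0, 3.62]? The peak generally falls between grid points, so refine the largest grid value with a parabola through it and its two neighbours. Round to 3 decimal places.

max y = 9.921

t=0.000: state=(3.160, 4.210, 3.940)
step 1 (dt=0.005): k1=(10.500, 21.550, 2.551), k2=(10.776, 21.690, 2.816), k3=(10.773, 21.693, 2.818), k4=(11.046, 21.836, 3.088); state += dt/6·(k1+2k2+2k3+k4)
t=0.005: state=(3.214, 4.318, 3.954)
t=0.010: state=(3.270, 4.428, 3.971)
t=0.015: state=(3.330, 4.540, 3.991)
continuing one RK4 step at a time; state shown every 40 steps (Δt=0.2):
t=0.200: state=(6.925, 9.235, 7.874)
t=0.400: state=(8.262, 6.503, 15.999)
t=0.600: state=(3.755, 2.167, 12.603)
t=0.800: state=(2.537, 2.677, 8.280)
t=1.000: state=(3.821, 4.945, 6.620)
t=1.200: state=(6.708, 8.144, 9.545)
t=1.400: state=(7.278, 6.166, 14.321)
t=1.600: state=(4.439, 3.356, 12.173)
t=1.800: state=(3.647, 3.856, 9.068)
t=2.000: state=(4.926, 5.905, 8.466)
t=2.200: state=(6.773, 7.303, 11.340)
t=2.400: state=(6.203, 5.277, 13.176)
t=2.600: state=(4.548, 4.070, 11.206)
t=2.800: state=(4.492, 4.863, 9.452)
t=3.000: state=(5.676, 6.347, 9.962)
t=3.200: state=(6.419, 6.337, 12.042)
t=3.400: state=(5.525, 4.927, 12.139)
t=3.600: state=(4.761, 4.669, 10.642)
t=3.620: state=(4.749, 4.720, 10.511)
largest grid value and its neighbours: y(0.255)=9.91012, y(0.260)=9.91997, y(0.265)=9.91980
parabola through these three points peaks at t≈0.262 with y≈9.92114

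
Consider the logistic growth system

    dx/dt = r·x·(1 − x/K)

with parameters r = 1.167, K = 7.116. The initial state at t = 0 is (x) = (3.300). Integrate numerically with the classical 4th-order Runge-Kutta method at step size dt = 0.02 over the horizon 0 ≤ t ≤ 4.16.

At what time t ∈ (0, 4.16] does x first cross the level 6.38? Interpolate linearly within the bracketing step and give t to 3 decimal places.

t = 1.975

t=0.000: state=(3.300)
step 1 (dt=0.02): k1=(2.065), k2=(2.067), k3=(2.067), k4=(2.068); state += dt/6·(k1+2k2+2k3+k4)
t=0.020: state=(3.341)
t=0.040: state=(3.383)
t=0.060: state=(3.424)
continuing one RK4 step at a time; state shown every 10 steps (Δt=0.2):
t=0.200: state=(3.715)
t=0.400: state=(4.125)
t=0.600: state=(4.521)
t=0.800: state=(4.892)
t=1.000: state=(5.232)
t=1.200: state=(5.538)
t=1.400: state=(5.806)
t=1.600: state=(6.037)
t=1.800: state=(6.234)
t=1.960: state=(6.368)
next step: t=1.980: state=(6.384) — x has crossed 6.38
linear interpolation between t=1.960 (6.36827) and t=1.980 (6.38374) → t≈1.975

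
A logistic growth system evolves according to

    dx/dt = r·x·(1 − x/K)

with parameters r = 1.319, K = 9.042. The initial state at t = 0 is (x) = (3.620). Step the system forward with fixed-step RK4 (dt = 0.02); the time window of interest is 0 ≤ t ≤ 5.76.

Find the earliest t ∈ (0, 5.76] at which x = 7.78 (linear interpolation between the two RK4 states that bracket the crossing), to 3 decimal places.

t = 1.685

t=0.000: state=(3.620)
step 1 (dt=0.02): k1=(2.863), k2=(2.871), k3=(2.871), k4=(2.878); state += dt/6·(k1+2k2+2k3+k4)
t=0.020: state=(3.677)
t=0.040: state=(3.735)
t=0.060: state=(3.793)
continuing one RK4 step at a time; state shown every 10 steps (Δt=0.2):
t=0.200: state=(4.205)
t=0.400: state=(4.800)
t=0.600: state=(5.386)
t=0.800: state=(5.943)
t=1.000: state=(6.456)
t=1.200: state=(6.915)
t=1.400: state=(7.314)
t=1.600: state=(7.653)
t=1.680: state=(7.772)
next step: t=1.700: state=(7.801) — x has crossed 7.78
linear interpolation between t=1.680 (7.77246) and t=1.700 (7.80097) → t≈1.685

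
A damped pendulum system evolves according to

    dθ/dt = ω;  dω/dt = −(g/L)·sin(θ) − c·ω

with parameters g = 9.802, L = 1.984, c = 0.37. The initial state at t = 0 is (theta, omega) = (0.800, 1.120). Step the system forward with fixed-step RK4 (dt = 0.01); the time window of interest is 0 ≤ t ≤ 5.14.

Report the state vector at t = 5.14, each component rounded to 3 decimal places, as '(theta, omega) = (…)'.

(theta, omega) = (-0.215, 0.733)

t=0.000: state=(0.800, 1.120)
step 1 (dt=0.01): k1=(1.120, -3.959), k2=(1.100, -3.970), k3=(1.100, -3.970), k4=(1.080, -3.981); state += dt/6·(k1+2k2+2k3+k4)
t=0.010: state=(0.811, 1.080)
t=0.020: state=(0.822, 1.040)
t=0.030: state=(0.832, 1.000)
continuing one RK4 step at a time; state shown every 20 steps (Δt=0.2):
t=0.200: state=(0.943, 0.303)
t=0.400: state=(0.923, -0.491)
t=0.600: state=(0.754, -1.170)
t=0.800: state=(0.469, -1.636)
t=1.000: state=(0.120, -1.795)
t=1.200: state=(-0.226, -1.612)
t=1.400: state=(-0.506, -1.149)
t=1.600: state=(-0.675, -0.529)
t=1.800: state=(-0.715, 0.127)
t=2.000: state=(-0.629, 0.718)
t=2.200: state=(-0.438, 1.155)
t=2.400: state=(-0.182, 1.364)
t=2.600: state=(0.090, 1.308)
t=2.800: state=(0.325, 1.013)
t=3.000: state=(0.484, 0.559)
t=3.200: state=(0.545, 0.043)
t=3.400: state=(0.503, -0.443)
t=3.600: state=(0.375, -0.821)
t=3.800: state=(0.186, -1.028)
t=4.000: state=(-0.023, -1.031)
t=4.200: state=(-0.213, -0.841)
t=4.400: state=(-0.350, -0.511)
t=4.600: state=(-0.413, -0.114)
t=4.800: state=(-0.396, 0.275)
t=5.000: state=(-0.308, 0.588)
t=5.140: state=(-0.215, 0.733)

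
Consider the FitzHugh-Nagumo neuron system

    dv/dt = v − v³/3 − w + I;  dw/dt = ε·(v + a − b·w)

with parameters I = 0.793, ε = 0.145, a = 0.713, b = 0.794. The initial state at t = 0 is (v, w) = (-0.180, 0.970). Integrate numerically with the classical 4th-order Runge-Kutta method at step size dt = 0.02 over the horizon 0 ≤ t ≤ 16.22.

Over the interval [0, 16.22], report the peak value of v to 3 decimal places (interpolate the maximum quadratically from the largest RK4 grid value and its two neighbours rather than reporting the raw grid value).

t=0.000: state=(-0.180, 0.970)
step 1 (dt=0.02): k1=(-0.355, -0.034), k2=(-0.358, -0.035), k3=(-0.358, -0.035), k4=(-0.361, -0.035); state += dt/6·(k1+2k2+2k3+k4)
t=0.020: state=(-0.187, 0.969)
t=0.040: state=(-0.194, 0.969)
t=0.060: state=(-0.202, 0.968)
continuing one RK4 step at a time; state shown every 50 steps (Δt=1):
t=1.000: state=(-0.712, 0.905)
t=2.000: state=(-1.377, 0.757)
t=3.000: state=(-1.588, 0.564)
t=4.000: state=(-1.541, 0.385)
t=5.000: state=(-1.439, 0.236)
t=6.000: state=(-1.322, 0.119)
t=7.000: state=(-1.194, 0.032)
t=8.000: state=(-1.049, -0.028)
t=9.000: state=(-0.873, -0.059)
t=10.000: state=(-0.628, -0.059)
t=11.000: state=(-0.197, -0.014)
t=12.000: state=(0.750, 0.116)
t=13.000: state=(1.737, 0.384)
t=14.000: state=(1.816, 0.689)
t=15.000: state=(1.711, 0.953)
t=16.000: state=(1.588, 1.173)
t=16.220: state=(1.560, 1.216)
largest grid value and its neighbours: v(13.580)=1.83286, v(13.600)=1.83299, v(13.620)=1.83298
parabola through these three points peaks at t≈13.610 with v≈1.83300

max v = 1.833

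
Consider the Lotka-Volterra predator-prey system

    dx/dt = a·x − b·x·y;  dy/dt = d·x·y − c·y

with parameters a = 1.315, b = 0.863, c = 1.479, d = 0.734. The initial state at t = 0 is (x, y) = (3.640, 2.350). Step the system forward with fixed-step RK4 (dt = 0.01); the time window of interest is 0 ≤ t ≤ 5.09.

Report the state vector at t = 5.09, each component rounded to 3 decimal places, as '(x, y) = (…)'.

t=0.000: state=(3.640, 2.350)
step 1 (dt=0.01): k1=(-2.596, 2.803), k2=(-2.630, 2.797), k3=(-2.630, 2.797), k4=(-2.664, 2.790); state += dt/6·(k1+2k2+2k3+k4)
t=0.010: state=(3.614, 2.378)
t=0.020: state=(3.587, 2.406)
t=0.030: state=(3.559, 2.433)
continuing one RK4 step at a time; state shown every 20 steps (Δt=0.2):
t=0.200: state=(3.015, 2.856)
t=0.400: state=(2.328, 3.143)
t=0.600: state=(1.753, 3.148)
t=0.800: state=(1.346, 2.934)
t=1.000: state=(1.084, 2.605)
t=1.200: state=(0.928, 2.244)
t=1.400: state=(0.845, 1.900)
t=1.600: state=(0.813, 1.596)
t=1.800: state=(0.822, 1.338)
t=2.000: state=(0.865, 1.126)
t=2.200: state=(0.940, 0.956)
t=2.400: state=(1.050, 0.823)
t=2.600: state=(1.196, 0.721)
t=2.800: state=(1.383, 0.648)
t=3.000: state=(1.615, 0.600)
t=3.200: state=(1.899, 0.578)
t=3.400: state=(2.236, 0.582)
t=3.600: state=(2.624, 0.618)
t=3.800: state=(3.049, 0.697)
t=4.000: state=(3.478, 0.837)
t=4.200: state=(3.844, 1.068)
t=4.400: state=(4.042, 1.421)
t=4.600: state=(3.952, 1.909)
t=4.800: state=(3.524, 2.468)
t=5.000: state=(2.867, 2.939)
t=5.090: state=(2.554, 3.077)

(x, y) = (2.554, 3.077)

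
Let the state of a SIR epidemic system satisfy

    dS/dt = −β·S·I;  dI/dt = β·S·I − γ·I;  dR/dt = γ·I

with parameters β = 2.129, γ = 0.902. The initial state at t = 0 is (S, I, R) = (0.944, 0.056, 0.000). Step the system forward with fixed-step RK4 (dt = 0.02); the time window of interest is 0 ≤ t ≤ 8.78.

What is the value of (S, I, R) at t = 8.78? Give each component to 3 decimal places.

(S, I, R) = (0.121, 0.009, 0.870)

t=0.000: state=(0.944, 0.056, 0.000)
step 1 (dt=0.02): k1=(-0.113, 0.062, 0.051), k2=(-0.114, 0.063, 0.051), k3=(-0.114, 0.063, 0.051), k4=(-0.115, 0.063, 0.052); state += dt/6·(k1+2k2+2k3+k4)
t=0.020: state=(0.942, 0.057, 0.001)
t=0.040: state=(0.939, 0.059, 0.002)
t=0.060: state=(0.937, 0.060, 0.003)
continuing one RK4 step at a time; state shown every 25 steps (Δt=0.5):
t=0.500: state=(0.873, 0.094, 0.033)
t=1.000: state=(0.769, 0.144, 0.087)
t=1.500: state=(0.642, 0.195, 0.163)
t=2.000: state=(0.511, 0.229, 0.260)
t=2.500: state=(0.398, 0.236, 0.366)
t=3.000: state=(0.312, 0.219, 0.469)
t=3.500: state=(0.251, 0.188, 0.561)
t=4.000: state=(0.209, 0.153, 0.638)
t=4.500: state=(0.181, 0.120, 0.699)
t=5.000: state=(0.162, 0.091, 0.746)
t=5.500: state=(0.149, 0.069, 0.782)
t=6.000: state=(0.140, 0.051, 0.809)
t=6.500: state=(0.133, 0.038, 0.829)
t=7.000: state=(0.129, 0.028, 0.844)
t=7.500: state=(0.126, 0.020, 0.854)
t=8.000: state=(0.123, 0.015, 0.862)
t=8.500: state=(0.122, 0.011, 0.868)
t=8.780: state=(0.121, 0.009, 0.870)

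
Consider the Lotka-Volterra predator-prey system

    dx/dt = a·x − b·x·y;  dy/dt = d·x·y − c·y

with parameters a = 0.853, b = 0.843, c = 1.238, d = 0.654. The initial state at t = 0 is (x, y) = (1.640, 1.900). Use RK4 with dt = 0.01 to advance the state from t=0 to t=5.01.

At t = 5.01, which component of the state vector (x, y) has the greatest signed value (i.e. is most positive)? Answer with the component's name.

largest component: x

t=0.000: state=(1.640, 1.900)
step 1 (dt=0.01): k1=(-1.228, -0.314), k2=(-1.221, -0.322), k3=(-1.221, -0.322), k4=(-1.214, -0.329); state += dt/6·(k1+2k2+2k3+k4)
t=0.010: state=(1.628, 1.897)
t=0.020: state=(1.616, 1.893)
t=0.030: state=(1.604, 1.890)
continuing one RK4 step at a time; state shown every 20 steps (Δt=0.2):
t=0.200: state=(1.422, 1.811)
t=0.400: state=(1.255, 1.683)
t=0.600: state=(1.135, 1.536)
t=0.800: state=(1.052, 1.383)
t=1.000: state=(1.001, 1.234)
t=1.200: state=(0.976, 1.096)
t=1.400: state=(0.972, 0.972)
t=1.600: state=(0.988, 0.862)
t=1.800: state=(1.022, 0.768)
t=2.000: state=(1.072, 0.687)
t=2.200: state=(1.139, 0.620)
t=2.400: state=(1.223, 0.565)
t=2.600: state=(1.324, 0.520)
t=2.800: state=(1.442, 0.487)
t=3.000: state=(1.579, 0.463)
t=3.200: state=(1.735, 0.449)
t=3.400: state=(1.908, 0.445)
t=3.600: state=(2.099, 0.451)
t=3.800: state=(2.304, 0.469)
t=4.000: state=(2.518, 0.502)
t=4.200: state=(2.733, 0.553)
t=4.400: state=(2.936, 0.626)
t=4.600: state=(3.109, 0.725)
t=4.800: state=(3.228, 0.858)
t=5.000: state=(3.268, 1.025)
t=5.010: state=(3.268, 1.034)
compare at T: x=3.268, y=1.034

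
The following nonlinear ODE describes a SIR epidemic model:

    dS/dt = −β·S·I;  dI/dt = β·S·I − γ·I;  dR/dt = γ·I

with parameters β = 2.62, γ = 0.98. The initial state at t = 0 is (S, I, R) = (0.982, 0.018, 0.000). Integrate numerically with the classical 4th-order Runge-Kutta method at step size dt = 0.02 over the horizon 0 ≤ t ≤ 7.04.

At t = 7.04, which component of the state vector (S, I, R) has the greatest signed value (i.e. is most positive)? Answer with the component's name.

largest component: R

t=0.000: state=(0.982, 0.018, 0.000)
step 1 (dt=0.02): k1=(-0.046, 0.029, 0.018), k2=(-0.047, 0.029, 0.018), k3=(-0.047, 0.029, 0.018), k4=(-0.048, 0.030, 0.018); state += dt/6·(k1+2k2+2k3+k4)
t=0.020: state=(0.981, 0.019, 0.000)
t=0.040: state=(0.980, 0.019, 0.001)
t=0.060: state=(0.979, 0.020, 0.001)
continuing one RK4 step at a time; state shown every 25 steps (Δt=0.5):
t=0.500: state=(0.947, 0.039, 0.013)
t=1.000: state=(0.879, 0.080, 0.042)
t=1.500: state=(0.761, 0.144, 0.095)
t=2.000: state=(0.601, 0.215, 0.184)
t=2.500: state=(0.438, 0.260, 0.302)
t=3.000: state=(0.310, 0.259, 0.431)
t=3.500: state=(0.226, 0.224, 0.550)
t=4.000: state=(0.173, 0.178, 0.649)
t=4.500: state=(0.141, 0.134, 0.725)
t=5.000: state=(0.122, 0.097, 0.781)
t=5.500: state=(0.109, 0.069, 0.822)
t=6.000: state=(0.101, 0.049, 0.850)
t=6.500: state=(0.096, 0.034, 0.870)
t=7.000: state=(0.092, 0.024, 0.884)
t=7.040: state=(0.092, 0.023, 0.885)
compare at T: S=0.092, I=0.023, R=0.885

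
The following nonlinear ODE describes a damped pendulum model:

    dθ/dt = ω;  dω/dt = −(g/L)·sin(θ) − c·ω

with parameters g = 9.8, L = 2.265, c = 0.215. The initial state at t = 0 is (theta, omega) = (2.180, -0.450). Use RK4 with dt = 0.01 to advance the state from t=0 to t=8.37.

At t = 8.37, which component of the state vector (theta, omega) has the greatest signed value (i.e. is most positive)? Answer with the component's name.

largest component: omega

t=0.000: state=(2.180, -0.450)
step 1 (dt=0.01): k1=(-0.450, -3.452), k2=(-0.467, -3.453), k3=(-0.467, -3.454), k4=(-0.485, -3.456); state += dt/6·(k1+2k2+2k3+k4)
t=0.010: state=(2.175, -0.485)
t=0.020: state=(2.170, -0.519)
t=0.030: state=(2.165, -0.554)
continuing one RK4 step at a time; state shown every 50 steps (Δt=0.5):
t=0.500: state=(1.503, -2.298)
t=1.000: state=(-0.012, -3.369)
t=1.500: state=(-1.359, -1.702)
t=2.000: state=(-1.647, 0.513)
t=2.500: state=(-0.891, 2.409)
t=3.000: state=(0.466, 2.552)
t=3.500: state=(1.301, 0.646)
t=4.000: state=(1.102, -1.383)
t=4.500: state=(0.080, -2.389)
t=5.000: state=(-0.905, -1.253)
t=5.500: state=(-1.051, 0.661)
t=6.000: state=(-0.343, 1.956)
t=6.500: state=(0.590, 1.454)
t=7.000: state=(0.918, -0.195)
t=7.500: state=(0.446, -1.536)
t=8.000: state=(-0.369, -1.432)
t=8.370: state=(-0.736, -0.479)
compare at T: theta=-0.736, omega=-0.479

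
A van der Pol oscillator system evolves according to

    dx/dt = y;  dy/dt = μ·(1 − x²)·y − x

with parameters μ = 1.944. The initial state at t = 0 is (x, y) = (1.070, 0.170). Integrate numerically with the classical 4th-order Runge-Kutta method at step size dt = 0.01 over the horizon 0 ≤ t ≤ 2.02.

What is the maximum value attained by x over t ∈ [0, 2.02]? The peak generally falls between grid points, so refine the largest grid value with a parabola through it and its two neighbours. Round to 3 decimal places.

max x = 1.083

t=0.000: state=(1.070, 0.170)
step 1 (dt=0.01): k1=(0.170, -1.118), k2=(0.164, -1.118), k3=(0.164, -1.118), k4=(0.159, -1.117); state += dt/6·(k1+2k2+2k3+k4)
t=0.010: state=(1.072, 0.159)
t=0.020: state=(1.073, 0.148)
t=0.030: state=(1.075, 0.136)
continuing one RK4 step at a time; state shown every 10 steps (Δt=0.1):
t=0.100: state=(1.081, 0.059)
t=0.200: state=(1.082, -0.050)
t=0.300: state=(1.072, -0.154)
t=0.400: state=(1.051, -0.255)
t=0.500: state=(1.021, -0.355)
t=0.600: state=(0.980, -0.455)
t=0.700: state=(0.930, -0.559)
t=0.800: state=(0.868, -0.672)
t=0.900: state=(0.795, -0.799)
t=1.000: state=(0.708, -0.948)
t=1.100: state=(0.604, -1.128)
t=1.200: state=(0.480, -1.352)
t=1.300: state=(0.332, -1.634)
t=1.400: state=(0.151, -1.987)
t=1.500: state=(-0.068, -2.417)
t=1.600: state=(-0.333, -2.889)
t=1.700: state=(-0.644, -3.294)
t=1.800: state=(-0.983, -3.430)
t=1.900: state=(-1.314, -3.103)
t=2.000: state=(-1.590, -2.360)
t=2.020: state=(-1.635, -2.186)
largest grid value and its neighbours: x(0.140)=1.08290, x(0.150)=1.08300, x(0.160)=1.08299
parabola through these three points peaks at t≈0.154 with x≈1.08301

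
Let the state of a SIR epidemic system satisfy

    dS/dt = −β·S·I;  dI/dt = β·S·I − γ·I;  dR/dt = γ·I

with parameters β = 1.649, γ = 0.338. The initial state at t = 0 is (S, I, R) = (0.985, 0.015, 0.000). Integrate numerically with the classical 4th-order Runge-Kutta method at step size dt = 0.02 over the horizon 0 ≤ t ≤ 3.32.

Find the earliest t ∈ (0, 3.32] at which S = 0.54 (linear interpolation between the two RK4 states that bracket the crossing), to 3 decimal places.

t=0.000: state=(0.985, 0.015, 0.000)
step 1 (dt=0.02): k1=(-0.024, 0.019, 0.005), k2=(-0.025, 0.020, 0.005), k3=(-0.025, 0.020, 0.005), k4=(-0.025, 0.020, 0.005); state += dt/6·(k1+2k2+2k3+k4)
t=0.020: state=(0.985, 0.015, 0.000)
t=0.040: state=(0.984, 0.016, 0.000)
t=0.060: state=(0.983, 0.016, 0.000)
continuing one RK4 step at a time; state shown every 10 steps (Δt=0.2):
t=0.200: state=(0.979, 0.019, 0.001)
t=0.400: state=(0.972, 0.025, 0.003)
t=0.600: state=(0.963, 0.032, 0.005)
t=0.800: state=(0.952, 0.041, 0.007)
t=1.000: state=(0.937, 0.053, 0.010)
t=1.200: state=(0.919, 0.067, 0.014)
t=1.400: state=(0.897, 0.084, 0.019)
t=1.600: state=(0.869, 0.105, 0.026)
t=1.800: state=(0.836, 0.130, 0.034)
t=2.000: state=(0.797, 0.160, 0.043)
t=2.200: state=(0.752, 0.193, 0.055)
t=2.400: state=(0.702, 0.229, 0.070)
t=2.600: state=(0.647, 0.267, 0.086)
t=2.800: state=(0.588, 0.306, 0.106)
t=2.960: state=(0.541, 0.336, 0.123)
next step: t=2.980: state=(0.535, 0.340, 0.125) — S has crossed 0.54
linear interpolation between t=2.960 (0.54052) and t=2.980 (0.53452) → t≈2.962

t = 2.962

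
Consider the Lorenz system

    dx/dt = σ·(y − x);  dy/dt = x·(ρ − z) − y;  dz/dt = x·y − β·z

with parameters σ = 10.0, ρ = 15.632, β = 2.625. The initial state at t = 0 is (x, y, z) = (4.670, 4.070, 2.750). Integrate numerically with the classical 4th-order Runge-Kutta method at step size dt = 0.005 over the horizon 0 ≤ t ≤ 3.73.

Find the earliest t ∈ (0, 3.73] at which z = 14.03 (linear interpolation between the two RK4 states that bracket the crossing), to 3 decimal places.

t = 0.210

t=0.000: state=(4.670, 4.070, 2.750)
step 1 (dt=0.005): k1=(-6.000, 56.089, 11.788), k2=(-4.448, 55.618, 12.302), k3=(-4.498, 55.663, 12.310), k4=(-2.992, 55.235, 12.829); state += dt/6·(k1+2k2+2k3+k4)
t=0.005: state=(4.648, 4.348, 2.812)
t=0.010: state=(4.640, 4.623, 2.878)
t=0.015: state=(4.646, 4.894, 2.951)
continuing one RK4 step at a time; state shown every 40 steps (Δt=0.2):
t=0.200: state=(10.090, 13.749, 12.938)
t=0.210: state=(10.443, 13.833, 14.002)
next step: t=0.215: state=(10.608, 13.836, 14.543) — z has crossed 14.03
linear interpolation between t=0.210 (14.00200) and t=0.215 (14.54293) → t≈0.210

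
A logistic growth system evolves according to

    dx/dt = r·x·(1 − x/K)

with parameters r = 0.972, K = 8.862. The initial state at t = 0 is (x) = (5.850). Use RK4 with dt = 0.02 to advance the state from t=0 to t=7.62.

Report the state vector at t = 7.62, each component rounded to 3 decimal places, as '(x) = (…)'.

t=0.000: state=(5.850)
step 1 (dt=0.02): k1=(1.933), k2=(1.927), k3=(1.927), k4=(1.920); state += dt/6·(k1+2k2+2k3+k4)
t=0.020: state=(5.889)
t=0.040: state=(5.927)
t=0.060: state=(5.965)
continuing one RK4 step at a time; state shown every 25 steps (Δt=0.5):
t=0.500: state=(6.731)
t=1.000: state=(7.417)
t=1.500: state=(7.914)
t=2.000: state=(8.254)
t=2.500: state=(8.478)
t=3.000: state=(8.622)
t=3.500: state=(8.713)
t=4.000: state=(8.770)
t=4.500: state=(8.805)
t=5.000: state=(8.827)
t=5.500: state=(8.840)
t=6.000: state=(8.849)
t=6.500: state=(8.854)
t=7.000: state=(8.857)
t=7.500: state=(8.859)
t=7.620: state=(8.859)

(x) = (8.859)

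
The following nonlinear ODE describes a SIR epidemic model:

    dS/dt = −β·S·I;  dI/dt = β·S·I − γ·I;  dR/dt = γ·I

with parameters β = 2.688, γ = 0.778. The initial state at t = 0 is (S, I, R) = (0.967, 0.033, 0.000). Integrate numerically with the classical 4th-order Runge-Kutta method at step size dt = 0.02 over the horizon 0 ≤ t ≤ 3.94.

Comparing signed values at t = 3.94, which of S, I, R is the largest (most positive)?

largest component: R

t=0.000: state=(0.967, 0.033, 0.000)
step 1 (dt=0.02): k1=(-0.086, 0.060, 0.026), k2=(-0.087, 0.061, 0.026), k3=(-0.087, 0.061, 0.026), k4=(-0.089, 0.062, 0.027); state += dt/6·(k1+2k2+2k3+k4)
t=0.020: state=(0.965, 0.034, 0.001)
t=0.040: state=(0.963, 0.035, 0.001)
t=0.060: state=(0.962, 0.037, 0.002)
continuing one RK4 step at a time; state shown every 10 steps (Δt=0.2):
t=0.200: state=(0.947, 0.047, 0.006)
t=0.400: state=(0.918, 0.067, 0.015)
t=0.600: state=(0.880, 0.093, 0.027)
t=0.800: state=(0.830, 0.126, 0.044)
t=1.000: state=(0.768, 0.165, 0.067)
t=1.200: state=(0.694, 0.210, 0.096)
t=1.400: state=(0.612, 0.255, 0.132)
t=1.600: state=(0.528, 0.297, 0.175)
t=1.800: state=(0.446, 0.330, 0.224)
t=2.000: state=(0.371, 0.352, 0.277)
t=2.200: state=(0.306, 0.361, 0.333)
t=2.400: state=(0.252, 0.359, 0.389)
t=2.600: state=(0.208, 0.347, 0.444)
t=2.800: state=(0.174, 0.329, 0.497)
t=3.000: state=(0.146, 0.307, 0.546)
t=3.200: state=(0.125, 0.283, 0.592)
t=3.400: state=(0.108, 0.258, 0.634)
t=3.600: state=(0.095, 0.233, 0.673)
t=3.800: state=(0.084, 0.209, 0.707)
t=3.940: state=(0.078, 0.193, 0.729)
compare at T: S=0.078, I=0.193, R=0.729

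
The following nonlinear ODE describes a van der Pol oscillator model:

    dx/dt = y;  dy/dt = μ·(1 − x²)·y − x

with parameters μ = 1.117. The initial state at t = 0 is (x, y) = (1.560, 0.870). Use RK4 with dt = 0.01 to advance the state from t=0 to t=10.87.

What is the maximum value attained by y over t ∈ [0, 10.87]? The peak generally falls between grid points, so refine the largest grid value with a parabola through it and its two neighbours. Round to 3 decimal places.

max y = 2.799

t=0.000: state=(1.560, 0.870)
step 1 (dt=0.01): k1=(0.870, -2.953), k2=(0.855, -2.947), k3=(0.855, -2.947), k4=(0.841, -2.940); state += dt/6·(k1+2k2+2k3+k4)
t=0.010: state=(1.569, 0.841)
t=0.020: state=(1.577, 0.811)
t=0.030: state=(1.585, 0.782)
continuing one RK4 step at a time; state shown every 50 steps (Δt=0.5):
t=0.500: state=(1.689, -0.201)
t=1.000: state=(1.469, -0.631)
t=1.500: state=(1.068, -0.994)
t=2.000: state=(0.422, -1.676)
t=2.500: state=(-0.693, -2.726)
t=3.000: state=(-1.817, -1.211)
t=3.500: state=(-1.978, 0.236)
t=4.000: state=(-1.761, 0.571)
t=4.500: state=(-1.423, 0.789)
t=5.000: state=(-0.946, 1.164)
t=5.500: state=(-0.181, 2.005)
t=6.000: state=(1.082, 2.734)
t=6.500: state=(1.956, 0.589)
t=7.000: state=(1.946, -0.376)
t=7.500: state=(1.689, -0.625)
t=8.000: state=(1.322, -0.860)
t=8.500: state=(0.793, -1.314)
t=9.000: state=(-0.085, -2.307)
t=9.500: state=(-1.402, -2.384)
t=10.000: state=(-2.003, -0.191)
t=10.500: state=(-1.894, 0.458)
t=10.870: state=(-1.693, 0.623)
largest grid value and its neighbours: y(5.910)=2.79835, y(5.920)=2.79879, y(5.930)=2.79744
parabola through these three points peaks at t≈5.917 with y≈2.79885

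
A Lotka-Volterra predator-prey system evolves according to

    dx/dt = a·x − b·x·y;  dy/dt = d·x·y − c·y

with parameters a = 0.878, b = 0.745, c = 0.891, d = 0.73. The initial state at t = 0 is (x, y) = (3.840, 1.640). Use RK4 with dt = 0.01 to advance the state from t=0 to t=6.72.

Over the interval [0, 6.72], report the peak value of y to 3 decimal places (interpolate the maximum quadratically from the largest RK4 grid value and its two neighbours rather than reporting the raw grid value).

t=0.000: state=(3.840, 1.640)
step 1 (dt=0.01): k1=(-1.320, 3.136), k2=(-1.363, 3.158), k3=(-1.363, 3.158), k4=(-1.406, 3.180); state += dt/6·(k1+2k2+2k3+k4)
t=0.010: state=(3.826, 1.672)
t=0.020: state=(3.812, 1.704)
t=0.030: state=(3.797, 1.736)
continuing one RK4 step at a time; state shown every 25 steps (Δt=0.25):
t=0.250: state=(3.253, 2.526)
t=0.500: state=(2.330, 3.372)
t=0.750: state=(1.476, 3.805)
t=1.000: state=(0.902, 3.766)
t=1.250: state=(0.573, 3.438)
t=1.500: state=(0.391, 3.000)
t=1.750: state=(0.291, 2.553)
t=2.000: state=(0.234, 2.142)
t=2.250: state=(0.202, 1.784)
t=2.500: state=(0.186, 1.479)
t=2.750: state=(0.180, 1.224)
t=3.000: state=(0.183, 1.012)
t=3.250: state=(0.192, 0.838)
t=3.500: state=(0.207, 0.695)
t=3.750: state=(0.229, 0.579)
t=4.000: state=(0.258, 0.485)
t=4.250: state=(0.296, 0.408)
t=4.500: state=(0.344, 0.346)
t=4.750: state=(0.403, 0.296)
t=5.000: state=(0.477, 0.257)
t=5.250: state=(0.568, 0.226)
t=5.500: state=(0.680, 0.203)
t=5.750: state=(0.817, 0.186)
t=6.000: state=(0.984, 0.175)
t=6.250: state=(1.187, 0.171)
t=6.500: state=(1.432, 0.174)
t=6.720: state=(1.687, 0.183)
largest grid value and its neighbours: y(0.840)=3.83782, y(0.850)=3.83790, y(0.860)=3.83731
parabola through these three points peaks at t≈0.846 with y≈3.83795

max y = 3.838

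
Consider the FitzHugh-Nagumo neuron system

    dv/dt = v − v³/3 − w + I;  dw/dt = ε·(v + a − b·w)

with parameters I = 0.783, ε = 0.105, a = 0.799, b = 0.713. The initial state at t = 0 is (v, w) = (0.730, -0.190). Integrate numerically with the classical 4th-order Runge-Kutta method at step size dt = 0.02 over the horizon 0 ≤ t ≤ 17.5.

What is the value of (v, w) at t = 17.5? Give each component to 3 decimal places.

t=0.000: state=(0.730, -0.190)
step 1 (dt=0.02): k1=(1.573, 0.175), k2=(1.579, 0.176), k3=(1.579, 0.176), k4=(1.584, 0.178); state += dt/6·(k1+2k2+2k3+k4)
t=0.020: state=(0.762, -0.186)
t=0.040: state=(0.793, -0.183)
t=0.060: state=(0.825, -0.179)
continuing one RK4 step at a time; state shown every 50 steps (Δt=1):
t=1.000: state=(1.886, 0.049)
t=2.000: state=(1.951, 0.324)
t=3.000: state=(1.866, 0.575)
t=4.000: state=(1.771, 0.798)
t=5.000: state=(1.673, 0.996)
t=6.000: state=(1.570, 1.169)
t=7.000: state=(1.461, 1.319)
t=8.000: state=(1.341, 1.446)
t=9.000: state=(1.206, 1.551)
t=10.000: state=(1.041, 1.634)
t=11.000: state=(0.818, 1.692)
t=12.000: state=(0.445, 1.716)
t=13.000: state=(-0.392, 1.682)
t=14.000: state=(-1.711, 1.530)
t=15.000: state=(-1.957, 1.308)
t=16.000: state=(-1.901, 1.099)
t=17.000: state=(-1.826, 0.912)
t=17.500: state=(-1.789, 0.827)

(v, w) = (-1.789, 0.827)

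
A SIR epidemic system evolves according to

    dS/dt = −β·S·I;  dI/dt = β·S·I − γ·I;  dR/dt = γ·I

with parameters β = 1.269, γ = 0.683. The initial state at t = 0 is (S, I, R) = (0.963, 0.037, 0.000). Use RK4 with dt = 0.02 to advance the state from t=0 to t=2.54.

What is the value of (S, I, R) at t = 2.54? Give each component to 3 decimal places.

(S, I, R) = (0.766, 0.111, 0.123)

t=0.000: state=(0.963, 0.037, 0.000)
step 1 (dt=0.02): k1=(-0.045, 0.020, 0.025), k2=(-0.045, 0.020, 0.025), k3=(-0.045, 0.020, 0.025), k4=(-0.046, 0.020, 0.026); state += dt/6·(k1+2k2+2k3+k4)
t=0.020: state=(0.962, 0.037, 0.001)
t=0.040: state=(0.961, 0.038, 0.001)
t=0.060: state=(0.960, 0.038, 0.002)
continuing one RK4 step at a time; state shown every 5 steps (Δt=0.1):
t=0.100: state=(0.958, 0.039, 0.003)
t=0.200: state=(0.954, 0.041, 0.005)
t=0.300: state=(0.948, 0.043, 0.008)
t=0.400: state=(0.943, 0.046, 0.011)
t=0.500: state=(0.937, 0.048, 0.014)
t=0.600: state=(0.932, 0.051, 0.018)
t=0.700: state=(0.926, 0.053, 0.021)
t=0.800: state=(0.919, 0.056, 0.025)
t=0.900: state=(0.913, 0.059, 0.029)
t=1.000: state=(0.906, 0.061, 0.033)
t=1.100: state=(0.898, 0.064, 0.037)
t=1.200: state=(0.891, 0.067, 0.042)
t=1.300: state=(0.883, 0.070, 0.047)
t=1.400: state=(0.875, 0.073, 0.051)
t=1.500: state=(0.867, 0.077, 0.057)
t=1.600: state=(0.858, 0.080, 0.062)
t=1.700: state=(0.850, 0.083, 0.067)
t=1.800: state=(0.840, 0.086, 0.073)
t=1.900: state=(0.831, 0.090, 0.079)
t=2.000: state=(0.822, 0.093, 0.085)
t=2.100: state=(0.812, 0.096, 0.092)
t=2.200: state=(0.802, 0.100, 0.099)
t=2.300: state=(0.792, 0.103, 0.106)
t=2.400: state=(0.781, 0.106, 0.113)
t=2.500: state=(0.770, 0.109, 0.120)
t=2.540: state=(0.766, 0.111, 0.123)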